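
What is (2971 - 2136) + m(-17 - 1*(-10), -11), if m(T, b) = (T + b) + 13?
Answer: 830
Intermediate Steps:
m(T, b) = 13 + T + b
(2971 - 2136) + m(-17 - 1*(-10), -11) = (2971 - 2136) + (13 + (-17 - 1*(-10)) - 11) = 835 + (13 + (-17 + 10) - 11) = 835 + (13 - 7 - 11) = 835 - 5 = 830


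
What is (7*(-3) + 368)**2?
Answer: 120409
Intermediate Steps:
(7*(-3) + 368)**2 = (-21 + 368)**2 = 347**2 = 120409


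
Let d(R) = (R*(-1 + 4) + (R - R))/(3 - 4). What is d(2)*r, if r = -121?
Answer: 726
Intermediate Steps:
d(R) = -3*R (d(R) = (R*3 + 0)/(-1) = (3*R + 0)*(-1) = (3*R)*(-1) = -3*R)
d(2)*r = -3*2*(-121) = -6*(-121) = 726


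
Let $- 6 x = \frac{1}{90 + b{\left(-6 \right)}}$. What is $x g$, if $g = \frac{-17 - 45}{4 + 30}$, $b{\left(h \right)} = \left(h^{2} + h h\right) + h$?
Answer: $\frac{31}{15912} \approx 0.0019482$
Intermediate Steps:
$b{\left(h \right)} = h + 2 h^{2}$ ($b{\left(h \right)} = \left(h^{2} + h^{2}\right) + h = 2 h^{2} + h = h + 2 h^{2}$)
$g = - \frac{31}{17}$ ($g = - \frac{62}{34} = \left(-62\right) \frac{1}{34} = - \frac{31}{17} \approx -1.8235$)
$x = - \frac{1}{936}$ ($x = - \frac{1}{6 \left(90 - 6 \left(1 + 2 \left(-6\right)\right)\right)} = - \frac{1}{6 \left(90 - 6 \left(1 - 12\right)\right)} = - \frac{1}{6 \left(90 - -66\right)} = - \frac{1}{6 \left(90 + 66\right)} = - \frac{1}{6 \cdot 156} = \left(- \frac{1}{6}\right) \frac{1}{156} = - \frac{1}{936} \approx -0.0010684$)
$x g = \left(- \frac{1}{936}\right) \left(- \frac{31}{17}\right) = \frac{31}{15912}$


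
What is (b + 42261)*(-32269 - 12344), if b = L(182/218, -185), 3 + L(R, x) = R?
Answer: -205496980569/109 ≈ -1.8853e+9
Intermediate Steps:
L(R, x) = -3 + R
b = -236/109 (b = -3 + 182/218 = -3 + 182*(1/218) = -3 + 91/109 = -236/109 ≈ -2.1651)
(b + 42261)*(-32269 - 12344) = (-236/109 + 42261)*(-32269 - 12344) = (4606213/109)*(-44613) = -205496980569/109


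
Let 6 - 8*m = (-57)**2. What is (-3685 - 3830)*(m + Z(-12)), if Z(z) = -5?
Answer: 24671745/8 ≈ 3.0840e+6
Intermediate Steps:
m = -3243/8 (m = 3/4 - 1/8*(-57)**2 = 3/4 - 1/8*3249 = 3/4 - 3249/8 = -3243/8 ≈ -405.38)
(-3685 - 3830)*(m + Z(-12)) = (-3685 - 3830)*(-3243/8 - 5) = -7515*(-3283/8) = 24671745/8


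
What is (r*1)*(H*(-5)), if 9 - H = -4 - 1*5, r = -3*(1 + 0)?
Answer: 270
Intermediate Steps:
r = -3 (r = -3*1 = -3)
H = 18 (H = 9 - (-4 - 1*5) = 9 - (-4 - 5) = 9 - 1*(-9) = 9 + 9 = 18)
(r*1)*(H*(-5)) = (-3*1)*(18*(-5)) = -3*(-90) = 270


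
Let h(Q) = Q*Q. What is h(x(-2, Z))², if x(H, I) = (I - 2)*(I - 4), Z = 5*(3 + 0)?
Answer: 418161601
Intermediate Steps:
Z = 15 (Z = 5*3 = 15)
x(H, I) = (-4 + I)*(-2 + I) (x(H, I) = (-2 + I)*(-4 + I) = (-4 + I)*(-2 + I))
h(Q) = Q²
h(x(-2, Z))² = ((8 + 15² - 6*15)²)² = ((8 + 225 - 90)²)² = (143²)² = 20449² = 418161601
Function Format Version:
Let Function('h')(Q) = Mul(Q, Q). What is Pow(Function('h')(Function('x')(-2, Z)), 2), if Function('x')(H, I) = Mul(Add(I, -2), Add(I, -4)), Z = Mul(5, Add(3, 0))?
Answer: 418161601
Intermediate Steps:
Z = 15 (Z = Mul(5, 3) = 15)
Function('x')(H, I) = Mul(Add(-4, I), Add(-2, I)) (Function('x')(H, I) = Mul(Add(-2, I), Add(-4, I)) = Mul(Add(-4, I), Add(-2, I)))
Function('h')(Q) = Pow(Q, 2)
Pow(Function('h')(Function('x')(-2, Z)), 2) = Pow(Pow(Add(8, Pow(15, 2), Mul(-6, 15)), 2), 2) = Pow(Pow(Add(8, 225, -90), 2), 2) = Pow(Pow(143, 2), 2) = Pow(20449, 2) = 418161601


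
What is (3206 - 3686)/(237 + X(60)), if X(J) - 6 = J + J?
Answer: -160/121 ≈ -1.3223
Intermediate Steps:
X(J) = 6 + 2*J (X(J) = 6 + (J + J) = 6 + 2*J)
(3206 - 3686)/(237 + X(60)) = (3206 - 3686)/(237 + (6 + 2*60)) = -480/(237 + (6 + 120)) = -480/(237 + 126) = -480/363 = -480*1/363 = -160/121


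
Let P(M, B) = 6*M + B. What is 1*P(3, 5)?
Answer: 23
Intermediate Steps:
P(M, B) = B + 6*M
1*P(3, 5) = 1*(5 + 6*3) = 1*(5 + 18) = 1*23 = 23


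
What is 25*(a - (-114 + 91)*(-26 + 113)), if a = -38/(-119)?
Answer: 5953925/119 ≈ 50033.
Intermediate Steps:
a = 38/119 (a = -38*(-1/119) = 38/119 ≈ 0.31933)
25*(a - (-114 + 91)*(-26 + 113)) = 25*(38/119 - (-114 + 91)*(-26 + 113)) = 25*(38/119 - (-23)*87) = 25*(38/119 - 1*(-2001)) = 25*(38/119 + 2001) = 25*(238157/119) = 5953925/119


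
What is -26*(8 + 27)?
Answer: -910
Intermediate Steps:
-26*(8 + 27) = -26*35 = -910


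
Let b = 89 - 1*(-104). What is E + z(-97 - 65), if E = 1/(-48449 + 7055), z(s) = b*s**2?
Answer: 209664418247/41394 ≈ 5.0651e+6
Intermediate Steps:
b = 193 (b = 89 + 104 = 193)
z(s) = 193*s**2
E = -1/41394 (E = 1/(-41394) = -1/41394 ≈ -2.4158e-5)
E + z(-97 - 65) = -1/41394 + 193*(-97 - 65)**2 = -1/41394 + 193*(-162)**2 = -1/41394 + 193*26244 = -1/41394 + 5065092 = 209664418247/41394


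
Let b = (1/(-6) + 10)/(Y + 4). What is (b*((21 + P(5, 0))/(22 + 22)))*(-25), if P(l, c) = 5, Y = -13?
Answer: 19175/1188 ≈ 16.141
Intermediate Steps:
b = -59/54 (b = (1/(-6) + 10)/(-13 + 4) = (-⅙ + 10)/(-9) = (59/6)*(-⅑) = -59/54 ≈ -1.0926)
(b*((21 + P(5, 0))/(22 + 22)))*(-25) = -59*(21 + 5)/(54*(22 + 22))*(-25) = -767/(27*44)*(-25) = -59/54*13/22*(-25) = -767/1188*(-25) = 19175/1188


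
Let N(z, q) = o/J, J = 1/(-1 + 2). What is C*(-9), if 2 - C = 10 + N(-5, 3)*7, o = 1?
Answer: 135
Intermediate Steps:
J = 1 (J = 1/1 = 1)
N(z, q) = 1 (N(z, q) = 1/1 = 1*1 = 1)
C = -15 (C = 2 - (10 + 1*7) = 2 - (10 + 7) = 2 - 1*17 = 2 - 17 = -15)
C*(-9) = -15*(-9) = 135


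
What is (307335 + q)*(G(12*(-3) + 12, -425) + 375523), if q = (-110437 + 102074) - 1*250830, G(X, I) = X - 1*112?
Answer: 18071880954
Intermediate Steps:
G(X, I) = -112 + X (G(X, I) = X - 112 = -112 + X)
q = -259193 (q = -8363 - 250830 = -259193)
(307335 + q)*(G(12*(-3) + 12, -425) + 375523) = (307335 - 259193)*((-112 + (12*(-3) + 12)) + 375523) = 48142*((-112 + (-36 + 12)) + 375523) = 48142*((-112 - 24) + 375523) = 48142*(-136 + 375523) = 48142*375387 = 18071880954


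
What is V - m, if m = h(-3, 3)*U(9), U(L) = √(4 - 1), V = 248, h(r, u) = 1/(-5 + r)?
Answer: 248 + √3/8 ≈ 248.22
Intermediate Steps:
U(L) = √3
m = -√3/8 (m = √3/(-5 - 3) = √3/(-8) = -√3/8 ≈ -0.21651)
V - m = 248 - (-1)*√3/8 = 248 + √3/8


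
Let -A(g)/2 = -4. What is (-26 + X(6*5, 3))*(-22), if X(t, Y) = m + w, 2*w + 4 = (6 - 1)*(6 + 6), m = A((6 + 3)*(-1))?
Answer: -220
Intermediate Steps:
A(g) = 8 (A(g) = -2*(-4) = 8)
m = 8
w = 28 (w = -2 + ((6 - 1)*(6 + 6))/2 = -2 + (5*12)/2 = -2 + (½)*60 = -2 + 30 = 28)
X(t, Y) = 36 (X(t, Y) = 8 + 28 = 36)
(-26 + X(6*5, 3))*(-22) = (-26 + 36)*(-22) = 10*(-22) = -220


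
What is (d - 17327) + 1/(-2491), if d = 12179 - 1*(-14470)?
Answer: 23221101/2491 ≈ 9322.0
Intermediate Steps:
d = 26649 (d = 12179 + 14470 = 26649)
(d - 17327) + 1/(-2491) = (26649 - 17327) + 1/(-2491) = 9322 - 1/2491 = 23221101/2491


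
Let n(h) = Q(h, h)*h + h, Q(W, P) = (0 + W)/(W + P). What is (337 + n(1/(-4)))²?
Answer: 7252249/64 ≈ 1.1332e+5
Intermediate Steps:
Q(W, P) = W/(P + W)
n(h) = 3*h/2 (n(h) = (h/(h + h))*h + h = (h/((2*h)))*h + h = (h*(1/(2*h)))*h + h = h/2 + h = 3*h/2)
(337 + n(1/(-4)))² = (337 + (3/2)/(-4))² = (337 + (3/2)*(-¼))² = (337 - 3/8)² = (2693/8)² = 7252249/64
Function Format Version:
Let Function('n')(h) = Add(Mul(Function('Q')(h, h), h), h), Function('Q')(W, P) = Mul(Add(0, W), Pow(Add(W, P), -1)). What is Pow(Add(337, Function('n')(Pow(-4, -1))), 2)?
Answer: Rational(7252249, 64) ≈ 1.1332e+5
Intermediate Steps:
Function('Q')(W, P) = Mul(W, Pow(Add(P, W), -1))
Function('n')(h) = Mul(Rational(3, 2), h) (Function('n')(h) = Add(Mul(Mul(h, Pow(Add(h, h), -1)), h), h) = Add(Mul(Mul(h, Pow(Mul(2, h), -1)), h), h) = Add(Mul(Mul(h, Mul(Rational(1, 2), Pow(h, -1))), h), h) = Add(Mul(Rational(1, 2), h), h) = Mul(Rational(3, 2), h))
Pow(Add(337, Function('n')(Pow(-4, -1))), 2) = Pow(Add(337, Mul(Rational(3, 2), Pow(-4, -1))), 2) = Pow(Add(337, Mul(Rational(3, 2), Rational(-1, 4))), 2) = Pow(Add(337, Rational(-3, 8)), 2) = Pow(Rational(2693, 8), 2) = Rational(7252249, 64)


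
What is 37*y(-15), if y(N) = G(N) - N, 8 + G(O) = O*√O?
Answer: 259 - 555*I*√15 ≈ 259.0 - 2149.5*I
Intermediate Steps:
G(O) = -8 + O^(3/2) (G(O) = -8 + O*√O = -8 + O^(3/2))
y(N) = -8 + N^(3/2) - N (y(N) = (-8 + N^(3/2)) - N = -8 + N^(3/2) - N)
37*y(-15) = 37*(-8 + (-15)^(3/2) - 1*(-15)) = 37*(-8 - 15*I*√15 + 15) = 37*(7 - 15*I*√15) = 259 - 555*I*√15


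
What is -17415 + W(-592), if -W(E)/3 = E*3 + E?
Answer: -10311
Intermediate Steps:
W(E) = -12*E (W(E) = -3*(E*3 + E) = -3*(3*E + E) = -12*E)
-17415 + W(-592) = -17415 - 12*(-592) = -17415 + 7104 = -10311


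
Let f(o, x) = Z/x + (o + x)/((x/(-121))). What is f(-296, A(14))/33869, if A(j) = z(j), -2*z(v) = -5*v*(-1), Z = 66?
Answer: -521/15395 ≈ -0.033842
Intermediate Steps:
z(v) = -5*v/2 (z(v) = -(-5*v)*(-1)/2 = -5*v/2)
A(j) = -5*j/2
f(o, x) = 66/x - 121*(o + x)/x (f(o, x) = 66/x + (o + x)/((x/(-121))) = 66/x + (o + x)/((x*(-1/121))) = 66/x + (o + x)/((-x/121)) = 66/x + (o + x)*(-121/x) = 66/x - 121*(o + x)/x)
f(-296, A(14))/33869 = (11*(6 - 11*(-296) - (-55)*14/2)/((-5/2*14)))/33869 = (11*(6 + 3256 - 11*(-35))/(-35))*(1/33869) = (11*(-1/35)*(6 + 3256 + 385))*(1/33869) = (11*(-1/35)*3647)*(1/33869) = -5731/5*1/33869 = -521/15395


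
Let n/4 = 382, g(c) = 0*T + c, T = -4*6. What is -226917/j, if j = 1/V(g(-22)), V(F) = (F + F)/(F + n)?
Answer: 1664058/251 ≈ 6629.7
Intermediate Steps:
T = -24
g(c) = c (g(c) = 0*(-24) + c = 0 + c = c)
n = 1528 (n = 4*382 = 1528)
V(F) = 2*F/(1528 + F) (V(F) = (F + F)/(F + 1528) = (2*F)/(1528 + F) = 2*F/(1528 + F))
j = -753/22 (j = 1/(2*(-22)/(1528 - 22)) = 1/(2*(-22)/1506) = 1/(2*(-22)*(1/1506)) = 1/(-22/753) = -753/22 ≈ -34.227)
-226917/j = -226917/(-753/22) = -226917*(-22/753) = 1664058/251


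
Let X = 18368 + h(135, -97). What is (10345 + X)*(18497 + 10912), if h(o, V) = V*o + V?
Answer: 456457089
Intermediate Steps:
h(o, V) = V + V*o
X = 5176 (X = 18368 - 97*(1 + 135) = 18368 - 97*136 = 18368 - 13192 = 5176)
(10345 + X)*(18497 + 10912) = (10345 + 5176)*(18497 + 10912) = 15521*29409 = 456457089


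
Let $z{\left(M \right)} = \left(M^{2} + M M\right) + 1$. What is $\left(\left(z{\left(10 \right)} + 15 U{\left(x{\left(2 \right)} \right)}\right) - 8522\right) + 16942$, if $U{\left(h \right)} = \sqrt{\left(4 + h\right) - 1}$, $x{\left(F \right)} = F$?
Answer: $8621 + 15 \sqrt{5} \approx 8654.5$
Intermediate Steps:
$z{\left(M \right)} = 1 + 2 M^{2}$ ($z{\left(M \right)} = \left(M^{2} + M^{2}\right) + 1 = 2 M^{2} + 1 = 1 + 2 M^{2}$)
$U{\left(h \right)} = \sqrt{3 + h}$
$\left(\left(z{\left(10 \right)} + 15 U{\left(x{\left(2 \right)} \right)}\right) - 8522\right) + 16942 = \left(\left(\left(1 + 2 \cdot 10^{2}\right) + 15 \sqrt{3 + 2}\right) - 8522\right) + 16942 = \left(\left(\left(1 + 2 \cdot 100\right) + 15 \sqrt{5}\right) - 8522\right) + 16942 = \left(\left(\left(1 + 200\right) + 15 \sqrt{5}\right) - 8522\right) + 16942 = \left(\left(201 + 15 \sqrt{5}\right) - 8522\right) + 16942 = \left(-8321 + 15 \sqrt{5}\right) + 16942 = 8621 + 15 \sqrt{5}$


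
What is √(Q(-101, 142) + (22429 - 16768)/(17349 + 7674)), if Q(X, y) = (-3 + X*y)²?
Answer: 2*√3579129041736373/8341 ≈ 14345.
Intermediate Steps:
√(Q(-101, 142) + (22429 - 16768)/(17349 + 7674)) = √((-3 - 101*142)² + (22429 - 16768)/(17349 + 7674)) = √((-3 - 14342)² + 5661/25023) = √((-14345)² + 5661*(1/25023)) = √(205779025 + 1887/8341) = √(1716402849412/8341) = 2*√3579129041736373/8341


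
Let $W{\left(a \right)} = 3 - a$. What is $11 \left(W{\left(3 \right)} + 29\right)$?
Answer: $319$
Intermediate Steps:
$11 \left(W{\left(3 \right)} + 29\right) = 11 \left(\left(3 - 3\right) + 29\right) = 11 \left(0 + 29\right) = 11 \cdot 29 = 319$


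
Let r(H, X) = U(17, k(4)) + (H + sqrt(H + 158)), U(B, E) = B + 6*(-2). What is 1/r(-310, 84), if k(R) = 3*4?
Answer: -305/93177 - 2*I*sqrt(38)/93177 ≈ -0.0032733 - 0.00013232*I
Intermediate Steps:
k(R) = 12
U(B, E) = -12 + B (U(B, E) = B - 12 = -12 + B)
r(H, X) = 5 + H + sqrt(158 + H) (r(H, X) = (-12 + 17) + (H + sqrt(H + 158)) = 5 + (H + sqrt(158 + H)) = 5 + H + sqrt(158 + H))
1/r(-310, 84) = 1/(5 - 310 + sqrt(158 - 310)) = 1/(5 - 310 + sqrt(-152)) = 1/(5 - 310 + 2*I*sqrt(38)) = 1/(-305 + 2*I*sqrt(38))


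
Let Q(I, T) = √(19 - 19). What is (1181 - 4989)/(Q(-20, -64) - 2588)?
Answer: 952/647 ≈ 1.4714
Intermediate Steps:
Q(I, T) = 0 (Q(I, T) = √0 = 0)
(1181 - 4989)/(Q(-20, -64) - 2588) = (1181 - 4989)/(0 - 2588) = -3808/(-2588) = -3808*(-1/2588) = 952/647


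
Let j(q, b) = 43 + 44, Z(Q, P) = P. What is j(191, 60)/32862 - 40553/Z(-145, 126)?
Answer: -111053477/345051 ≈ -321.85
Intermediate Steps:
j(q, b) = 87
j(191, 60)/32862 - 40553/Z(-145, 126) = 87/32862 - 40553/126 = 87*(1/32862) - 40553*1/126 = 29/10954 - 40553/126 = -111053477/345051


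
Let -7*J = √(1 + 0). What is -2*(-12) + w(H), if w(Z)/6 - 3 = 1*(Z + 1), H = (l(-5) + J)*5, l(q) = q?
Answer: -744/7 ≈ -106.29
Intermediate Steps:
J = -⅐ (J = -√(1 + 0)/7 = -√1/7 = -⅐*1 = -⅐ ≈ -0.14286)
H = -180/7 (H = (-5 - ⅐)*5 = -36/7*5 = -180/7 ≈ -25.714)
w(Z) = 24 + 6*Z (w(Z) = 18 + 6*(1*(Z + 1)) = 18 + 6*(1*(1 + Z)) = 18 + 6*(1 + Z) = 18 + (6 + 6*Z) = 24 + 6*Z)
-2*(-12) + w(H) = -2*(-12) + (24 + 6*(-180/7)) = 24 + (24 - 1080/7) = 24 - 912/7 = -744/7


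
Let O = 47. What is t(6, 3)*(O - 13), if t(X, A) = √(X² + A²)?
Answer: 102*√5 ≈ 228.08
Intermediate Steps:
t(X, A) = √(A² + X²)
t(6, 3)*(O - 13) = √(3² + 6²)*(47 - 13) = √(9 + 36)*34 = √45*34 = (3*√5)*34 = 102*√5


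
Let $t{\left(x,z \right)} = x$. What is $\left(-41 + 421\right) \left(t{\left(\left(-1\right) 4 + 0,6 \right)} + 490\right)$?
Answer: $184680$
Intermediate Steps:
$\left(-41 + 421\right) \left(t{\left(\left(-1\right) 4 + 0,6 \right)} + 490\right) = \left(-41 + 421\right) \left(\left(\left(-1\right) 4 + 0\right) + 490\right) = 380 \left(\left(-4 + 0\right) + 490\right) = 380 \left(-4 + 490\right) = 380 \cdot 486 = 184680$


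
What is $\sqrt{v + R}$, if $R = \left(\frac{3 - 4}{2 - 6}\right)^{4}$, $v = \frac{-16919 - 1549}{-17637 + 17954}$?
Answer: $\frac{i \sqrt{1498614647}}{5072} \approx 7.6325 i$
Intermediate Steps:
$v = - \frac{18468}{317} \approx -58.259$
$R = \frac{1}{256}$ ($R = \left(- \frac{1}{-4}\right)^{4} = \left(\left(-1\right) \left(- \frac{1}{4}\right)\right)^{4} = \left(\frac{1}{4}\right)^{4} = \frac{1}{256} \approx 0.0039063$)
$\sqrt{v + R} = \sqrt{- \frac{18468}{317} + \frac{1}{256}} = \sqrt{- \frac{4727491}{81152}} = \frac{i \sqrt{1498614647}}{5072}$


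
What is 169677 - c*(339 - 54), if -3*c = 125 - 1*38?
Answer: 177942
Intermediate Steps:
c = -29 (c = -(125 - 1*38)/3 = -(125 - 38)/3 = -1/3*87 = -29)
169677 - c*(339 - 54) = 169677 - (-29)*(339 - 54) = 169677 - (-29)*285 = 169677 - 1*(-8265) = 169677 + 8265 = 177942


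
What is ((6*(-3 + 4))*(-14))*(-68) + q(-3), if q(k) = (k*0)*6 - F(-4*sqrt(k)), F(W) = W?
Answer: 5712 + 4*I*sqrt(3) ≈ 5712.0 + 6.9282*I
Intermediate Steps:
q(k) = 4*sqrt(k) (q(k) = (k*0)*6 - (-4)*sqrt(k) = 0*6 + 4*sqrt(k) = 0 + 4*sqrt(k) = 4*sqrt(k))
((6*(-3 + 4))*(-14))*(-68) + q(-3) = ((6*(-3 + 4))*(-14))*(-68) + 4*sqrt(-3) = ((6*1)*(-14))*(-68) + 4*(I*sqrt(3)) = (6*(-14))*(-68) + 4*I*sqrt(3) = -84*(-68) + 4*I*sqrt(3) = 5712 + 4*I*sqrt(3)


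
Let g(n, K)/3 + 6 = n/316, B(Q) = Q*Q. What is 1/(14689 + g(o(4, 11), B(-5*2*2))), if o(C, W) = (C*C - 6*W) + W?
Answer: 316/4635919 ≈ 6.8163e-5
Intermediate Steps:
B(Q) = Q²
o(C, W) = C² - 5*W (o(C, W) = (C² - 6*W) + W = C² - 5*W)
g(n, K) = -18 + 3*n/316 (g(n, K) = -18 + 3*(n/316) = -18 + 3*n/316)
1/(14689 + g(o(4, 11), B(-5*2*2))) = 1/(14689 + (-18 + 3*(4² - 5*11)/316)) = 1/(14689 + (-18 + 3*(16 - 55)/316)) = 1/(14689 + (-18 + (3/316)*(-39))) = 1/(14689 + (-18 - 117/316)) = 1/(14689 - 5805/316) = 1/(4635919/316) = 316/4635919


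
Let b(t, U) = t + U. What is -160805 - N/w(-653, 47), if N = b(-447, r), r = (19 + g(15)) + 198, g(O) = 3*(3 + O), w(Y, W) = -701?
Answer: -112724481/701 ≈ -1.6081e+5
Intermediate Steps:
g(O) = 9 + 3*O
r = 271 (r = (19 + (9 + 3*15)) + 198 = (19 + (9 + 45)) + 198 = (19 + 54) + 198 = 73 + 198 = 271)
b(t, U) = U + t
N = -176 (N = 271 - 447 = -176)
-160805 - N/w(-653, 47) = -160805 - (-176)/(-701) = -160805 - (-176)*(-1)/701 = -160805 - 1*176/701 = -160805 - 176/701 = -112724481/701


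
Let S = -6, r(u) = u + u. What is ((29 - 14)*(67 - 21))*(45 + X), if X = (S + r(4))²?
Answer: 33810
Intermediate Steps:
r(u) = 2*u
X = 4 (X = (-6 + 2*4)² = (-6 + 8)² = 2² = 4)
((29 - 14)*(67 - 21))*(45 + X) = ((29 - 14)*(67 - 21))*(45 + 4) = (15*46)*49 = 690*49 = 33810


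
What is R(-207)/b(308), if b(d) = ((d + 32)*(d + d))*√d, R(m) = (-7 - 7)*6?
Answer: -3*√77/1151920 ≈ -2.2853e-5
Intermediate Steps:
R(m) = -84 (R(m) = -14*6 = -84)
b(d) = 2*d^(3/2)*(32 + d) (b(d) = ((32 + d)*(2*d))*√d = (2*d*(32 + d))*√d = 2*d^(3/2)*(32 + d))
R(-207)/b(308) = -84*√77/(94864*(32 + 308)) = -84*√77/32253760 = -3*√77/1151920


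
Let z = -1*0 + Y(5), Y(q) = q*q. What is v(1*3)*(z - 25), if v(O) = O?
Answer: 0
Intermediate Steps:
Y(q) = q²
z = 25 (z = -1*0 + 5² = 0 + 25 = 25)
v(1*3)*(z - 25) = (1*3)*(25 - 25) = 3*0 = 0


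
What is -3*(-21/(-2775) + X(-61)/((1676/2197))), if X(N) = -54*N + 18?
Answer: -5048055699/387575 ≈ -13025.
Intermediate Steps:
X(N) = 18 - 54*N
-3*(-21/(-2775) + X(-61)/((1676/2197))) = -3*(-21/(-2775) + (18 - 54*(-61))/((1676/2197))) = -3*(-21*(-1/2775) + (18 + 3294)/((1676*(1/2197)))) = -3*(7/925 + 3312/(1676/2197)) = -3*(7/925 + 3312*(2197/1676)) = -3*(7/925 + 1819116/419) = -3*1682685233/387575 = -5048055699/387575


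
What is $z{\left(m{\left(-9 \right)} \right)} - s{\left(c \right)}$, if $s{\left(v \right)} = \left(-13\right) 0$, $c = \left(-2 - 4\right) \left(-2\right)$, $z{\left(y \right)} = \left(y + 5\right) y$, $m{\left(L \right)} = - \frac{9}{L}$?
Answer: $6$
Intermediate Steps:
$z{\left(y \right)} = y \left(5 + y\right)$ ($z{\left(y \right)} = \left(5 + y\right) y = y \left(5 + y\right)$)
$c = 12$ ($c = \left(-6\right) \left(-2\right) = 12$)
$s{\left(v \right)} = 0$
$z{\left(m{\left(-9 \right)} \right)} - s{\left(c \right)} = - \frac{9}{-9} \left(5 - \frac{9}{-9}\right) - 0 = \left(-9\right) \left(- \frac{1}{9}\right) \left(5 - -1\right) + 0 = 1 \left(5 + 1\right) + 0 = 1 \cdot 6 + 0 = 6 + 0 = 6$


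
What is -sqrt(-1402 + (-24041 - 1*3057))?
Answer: -10*I*sqrt(285) ≈ -168.82*I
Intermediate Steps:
-sqrt(-1402 + (-24041 - 1*3057)) = -sqrt(-1402 + (-24041 - 3057)) = -sqrt(-1402 - 27098) = -sqrt(-28500) = -10*I*sqrt(285)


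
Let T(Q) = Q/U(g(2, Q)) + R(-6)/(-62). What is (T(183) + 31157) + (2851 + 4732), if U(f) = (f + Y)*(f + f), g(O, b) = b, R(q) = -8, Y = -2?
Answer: 434741759/11222 ≈ 38740.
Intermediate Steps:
U(f) = 2*f*(-2 + f) (U(f) = (f - 2)*(f + f) = (-2 + f)*(2*f) = 2*f*(-2 + f))
T(Q) = 4/31 + 1/(2*(-2 + Q)) (T(Q) = Q/((2*Q*(-2 + Q))) - 8/(-62) = Q*(1/(2*Q*(-2 + Q))) - 8*(-1/62) = 1/(2*(-2 + Q)) + 4/31 = 4/31 + 1/(2*(-2 + Q)))
(T(183) + 31157) + (2851 + 4732) = ((15 + 8*183)/(62*(-2 + 183)) + 31157) + (2851 + 4732) = ((1/62)*(15 + 1464)/181 + 31157) + 7583 = ((1/62)*(1/181)*1479 + 31157) + 7583 = (1479/11222 + 31157) + 7583 = 349645333/11222 + 7583 = 434741759/11222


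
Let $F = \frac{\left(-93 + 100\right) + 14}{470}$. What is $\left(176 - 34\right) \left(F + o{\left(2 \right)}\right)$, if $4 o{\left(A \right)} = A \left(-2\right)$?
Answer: $- \frac{31879}{235} \approx -135.66$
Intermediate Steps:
$o{\left(A \right)} = - \frac{A}{2}$ ($o{\left(A \right)} = \frac{A \left(-2\right)}{4} = \frac{\left(-2\right) A}{4} = - \frac{A}{2}$)
$F = \frac{21}{470}$ ($F = \left(7 + 14\right) \frac{1}{470} = 21 \cdot \frac{1}{470} = \frac{21}{470} \approx 0.044681$)
$\left(176 - 34\right) \left(F + o{\left(2 \right)}\right) = \left(176 - 34\right) \left(\frac{21}{470} - 1\right) = 142 \left(\frac{21}{470} - 1\right) = 142 \left(- \frac{449}{470}\right) = - \frac{31879}{235}$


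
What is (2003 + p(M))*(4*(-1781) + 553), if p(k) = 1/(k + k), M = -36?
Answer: -947636765/72 ≈ -1.3162e+7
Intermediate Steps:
p(k) = 1/(2*k)
(2003 + p(M))*(4*(-1781) + 553) = (2003 + (½)/(-36))*(4*(-1781) + 553) = (2003 + (½)*(-1/36))*(-7124 + 553) = (2003 - 1/72)*(-6571) = (144215/72)*(-6571) = -947636765/72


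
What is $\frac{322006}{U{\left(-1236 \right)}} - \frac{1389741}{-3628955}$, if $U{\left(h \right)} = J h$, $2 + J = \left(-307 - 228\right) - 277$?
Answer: $\frac{10606484557}{15087215460} \approx 0.70301$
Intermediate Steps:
$J = -814$ ($J = -2 - 812 = -814$)
$U{\left(h \right)} = - 814 h$
$\frac{322006}{U{\left(-1236 \right)}} - \frac{1389741}{-3628955} = \frac{322006}{\left(-814\right) \left(-1236\right)} - \frac{1389741}{-3628955} = \frac{322006}{1006104} - - \frac{1389741}{3628955} = 322006 \cdot \frac{1}{1006104} + \frac{1389741}{3628955} = \frac{161003}{503052} + \frac{1389741}{3628955} = \frac{10606484557}{15087215460}$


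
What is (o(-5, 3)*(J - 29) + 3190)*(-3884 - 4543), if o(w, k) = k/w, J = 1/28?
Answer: -3784001091/140 ≈ -2.7029e+7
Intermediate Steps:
J = 1/28 ≈ 0.035714
(o(-5, 3)*(J - 29) + 3190)*(-3884 - 4543) = ((3/(-5))*(1/28 - 29) + 3190)*(-3884 - 4543) = ((3*(-1/5))*(-811/28) + 3190)*(-8427) = (-3/5*(-811/28) + 3190)*(-8427) = (2433/140 + 3190)*(-8427) = (449033/140)*(-8427) = -3784001091/140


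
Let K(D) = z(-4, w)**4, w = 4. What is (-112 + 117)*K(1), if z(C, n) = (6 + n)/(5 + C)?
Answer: 50000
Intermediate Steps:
z(C, n) = (6 + n)/(5 + C)
K(D) = 10000 (K(D) = ((6 + 4)/(5 - 4))**4 = (10/1)**4 = (1*10)**4 = 10**4 = 10000)
(-112 + 117)*K(1) = (-112 + 117)*10000 = 5*10000 = 50000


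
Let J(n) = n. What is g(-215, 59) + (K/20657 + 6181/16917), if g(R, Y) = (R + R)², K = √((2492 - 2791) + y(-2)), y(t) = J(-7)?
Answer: 3127959481/16917 + 3*I*√34/20657 ≈ 1.849e+5 + 0.00084682*I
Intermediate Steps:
y(t) = -7
K = 3*I*√34 (K = √((2492 - 2791) - 7) = √(-299 - 7) = √(-306) = 3*I*√34 ≈ 17.493*I)
g(R, Y) = 4*R² (g(R, Y) = (2*R)² = 4*R²)
g(-215, 59) + (K/20657 + 6181/16917) = 4*(-215)² + ((3*I*√34)/20657 + 6181/16917) = 4*46225 + ((3*I*√34)*(1/20657) + 6181*(1/16917)) = 184900 + (3*I*√34/20657 + 6181/16917) = 184900 + (6181/16917 + 3*I*√34/20657) = 3127959481/16917 + 3*I*√34/20657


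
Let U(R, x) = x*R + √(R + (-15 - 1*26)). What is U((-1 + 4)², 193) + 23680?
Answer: 25417 + 4*I*√2 ≈ 25417.0 + 5.6569*I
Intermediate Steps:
U(R, x) = √(-41 + R) + R*x (U(R, x) = R*x + √(R + (-15 - 26)) = R*x + √(R - 41) = R*x + √(-41 + R) = √(-41 + R) + R*x)
U((-1 + 4)², 193) + 23680 = (√(-41 + (-1 + 4)²) + (-1 + 4)²*193) + 23680 = (√(-41 + 3²) + 3²*193) + 23680 = (√(-41 + 9) + 9*193) + 23680 = (√(-32) + 1737) + 23680 = (4*I*√2 + 1737) + 23680 = (1737 + 4*I*√2) + 23680 = 25417 + 4*I*√2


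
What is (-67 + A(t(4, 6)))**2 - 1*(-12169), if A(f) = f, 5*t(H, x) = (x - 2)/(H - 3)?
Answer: 413786/25 ≈ 16551.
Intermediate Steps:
t(H, x) = (-2 + x)/(5*(-3 + H)) (t(H, x) = ((x - 2)/(H - 3))/5 = ((-2 + x)/(-3 + H))/5 = (-2 + x)/(5*(-3 + H)))
(-67 + A(t(4, 6)))**2 - 1*(-12169) = (-67 + (-2 + 6)/(5*(-3 + 4)))**2 - 1*(-12169) = (-67 + (1/5)*4/1)**2 + 12169 = (-67 + (1/5)*1*4)**2 + 12169 = (-67 + 4/5)**2 + 12169 = (-331/5)**2 + 12169 = 109561/25 + 12169 = 413786/25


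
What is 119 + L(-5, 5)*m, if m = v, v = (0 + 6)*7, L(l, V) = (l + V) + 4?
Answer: 287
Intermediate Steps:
L(l, V) = 4 + V + l (L(l, V) = (V + l) + 4 = 4 + V + l)
v = 42 (v = 6*7 = 42)
m = 42
119 + L(-5, 5)*m = 119 + (4 + 5 - 5)*42 = 119 + 4*42 = 119 + 168 = 287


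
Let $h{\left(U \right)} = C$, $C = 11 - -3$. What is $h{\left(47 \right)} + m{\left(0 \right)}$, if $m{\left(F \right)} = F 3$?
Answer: $14$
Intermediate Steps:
$C = 14$ ($C = 11 + 3 = 14$)
$h{\left(U \right)} = 14$
$m{\left(F \right)} = 3 F$
$h{\left(47 \right)} + m{\left(0 \right)} = 14 + 3 \cdot 0 = 14 + 0 = 14$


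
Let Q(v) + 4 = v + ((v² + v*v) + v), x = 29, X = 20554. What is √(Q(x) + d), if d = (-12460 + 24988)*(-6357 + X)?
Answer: 2*√44465438 ≈ 13336.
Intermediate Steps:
Q(v) = -4 + 2*v + 2*v² (Q(v) = -4 + (v + ((v² + v*v) + v)) = -4 + (v + ((v² + v²) + v)) = -4 + (v + (2*v² + v)) = -4 + (v + (v + 2*v²)) = -4 + (2*v + 2*v²) = -4 + 2*v + 2*v²)
d = 177860016 (d = (-12460 + 24988)*(-6357 + 20554) = 12528*14197 = 177860016)
√(Q(x) + d) = √((-4 + 2*29 + 2*29²) + 177860016) = √((-4 + 58 + 2*841) + 177860016) = √((-4 + 58 + 1682) + 177860016) = √(1736 + 177860016) = √177861752 = 2*√44465438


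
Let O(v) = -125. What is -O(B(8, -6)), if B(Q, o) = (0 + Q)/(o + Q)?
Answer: 125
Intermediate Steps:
B(Q, o) = Q/(Q + o)
-O(B(8, -6)) = -1*(-125) = 125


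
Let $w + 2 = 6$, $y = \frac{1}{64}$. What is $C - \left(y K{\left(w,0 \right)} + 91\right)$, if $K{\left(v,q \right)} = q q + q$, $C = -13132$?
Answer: $-13223$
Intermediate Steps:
$y = \frac{1}{64} \approx 0.015625$
$w = 4$ ($w = -2 + 6 = 4$)
$K{\left(v,q \right)} = q + q^{2}$ ($K{\left(v,q \right)} = q^{2} + q = q + q^{2}$)
$C - \left(y K{\left(w,0 \right)} + 91\right) = -13132 - \left(\frac{0 \left(1 + 0\right)}{64} + 91\right) = -13132 - \left(\frac{0 \cdot 1}{64} + 91\right) = -13132 - \left(\frac{1}{64} \cdot 0 + 91\right) = -13132 - \left(0 + 91\right) = -13132 - 91 = -13223$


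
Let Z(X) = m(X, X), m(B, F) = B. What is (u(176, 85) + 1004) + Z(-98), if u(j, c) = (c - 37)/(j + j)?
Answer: 19935/22 ≈ 906.14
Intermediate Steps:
Z(X) = X
u(j, c) = (-37 + c)/(2*j) (u(j, c) = (-37 + c)/((2*j)) = (-37 + c)*(1/(2*j)) = (-37 + c)/(2*j))
(u(176, 85) + 1004) + Z(-98) = ((1/2)*(-37 + 85)/176 + 1004) - 98 = ((1/2)*(1/176)*48 + 1004) - 98 = (3/22 + 1004) - 98 = 22091/22 - 98 = 19935/22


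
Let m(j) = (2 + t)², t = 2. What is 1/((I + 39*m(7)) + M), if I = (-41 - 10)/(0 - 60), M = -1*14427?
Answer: -20/276043 ≈ -7.2452e-5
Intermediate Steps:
M = -14427
I = 17/20 (I = -51/(-60) = -51*(-1/60) = 17/20 ≈ 0.85000)
m(j) = 16 (m(j) = (2 + 2)² = 4² = 16)
1/((I + 39*m(7)) + M) = 1/((17/20 + 39*16) - 14427) = 1/((17/20 + 624) - 14427) = 1/(12497/20 - 14427) = 1/(-276043/20) = -20/276043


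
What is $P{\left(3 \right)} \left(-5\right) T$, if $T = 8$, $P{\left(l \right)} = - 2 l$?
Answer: $240$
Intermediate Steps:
$P{\left(3 \right)} \left(-5\right) T = \left(-2\right) 3 \left(-5\right) 8 = \left(-6\right) \left(-5\right) 8 = 30 \cdot 8 = 240$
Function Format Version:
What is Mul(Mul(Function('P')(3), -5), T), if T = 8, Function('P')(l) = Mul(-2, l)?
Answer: 240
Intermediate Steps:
Mul(Mul(Function('P')(3), -5), T) = Mul(Mul(Mul(-2, 3), -5), 8) = Mul(Mul(-6, -5), 8) = Mul(30, 8) = 240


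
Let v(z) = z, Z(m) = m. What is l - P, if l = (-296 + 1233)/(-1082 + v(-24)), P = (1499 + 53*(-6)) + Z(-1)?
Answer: -1306017/1106 ≈ -1180.8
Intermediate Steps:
P = 1180 (P = (1499 + 53*(-6)) - 1 = (1499 - 318) - 1 = 1181 - 1 = 1180)
l = -937/1106 (l = (-296 + 1233)/(-1082 - 24) = 937/(-1106) = 937*(-1/1106) = -937/1106 ≈ -0.84720)
l - P = -937/1106 - 1*1180 = -937/1106 - 1180 = -1306017/1106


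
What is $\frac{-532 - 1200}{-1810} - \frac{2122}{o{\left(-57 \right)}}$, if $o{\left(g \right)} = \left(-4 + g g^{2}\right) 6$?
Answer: $\frac{482102011}{502809855} \approx 0.95882$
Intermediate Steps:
$o{\left(g \right)} = -24 + 6 g^{3}$ ($o{\left(g \right)} = \left(-4 + g^{3}\right) 6 = -24 + 6 g^{3}$)
$\frac{-532 - 1200}{-1810} - \frac{2122}{o{\left(-57 \right)}} = \frac{-532 - 1200}{-1810} - \frac{2122}{-24 + 6 \left(-57\right)^{3}} = \left(-532 - 1200\right) \left(- \frac{1}{1810}\right) - \frac{2122}{-24 + 6 \left(-185193\right)} = \left(-1732\right) \left(- \frac{1}{1810}\right) - \frac{2122}{-24 - 1111158} = \frac{866}{905} - \frac{2122}{-1111182} = \frac{866}{905} - - \frac{1061}{555591} = \frac{866}{905} + \frac{1061}{555591} = \frac{482102011}{502809855}$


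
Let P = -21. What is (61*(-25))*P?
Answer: 32025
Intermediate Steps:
(61*(-25))*P = (61*(-25))*(-21) = -1525*(-21) = 32025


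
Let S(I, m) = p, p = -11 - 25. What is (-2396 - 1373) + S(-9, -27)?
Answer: -3805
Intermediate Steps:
p = -36
S(I, m) = -36
(-2396 - 1373) + S(-9, -27) = (-2396 - 1373) - 36 = -3769 - 36 = -3805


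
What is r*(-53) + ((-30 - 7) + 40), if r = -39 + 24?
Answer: 798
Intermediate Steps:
r = -15
r*(-53) + ((-30 - 7) + 40) = -15*(-53) + ((-30 - 7) + 40) = 795 + (-37 + 40) = 795 + 3 = 798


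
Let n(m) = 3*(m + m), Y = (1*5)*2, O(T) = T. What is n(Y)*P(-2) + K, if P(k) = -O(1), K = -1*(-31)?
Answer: -29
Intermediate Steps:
K = 31
Y = 10 (Y = 5*2 = 10)
P(k) = -1
n(m) = 6*m (n(m) = 3*(2*m) = 6*m)
n(Y)*P(-2) + K = (6*10)*(-1) + 31 = 60*(-1) + 31 = -60 + 31 = -29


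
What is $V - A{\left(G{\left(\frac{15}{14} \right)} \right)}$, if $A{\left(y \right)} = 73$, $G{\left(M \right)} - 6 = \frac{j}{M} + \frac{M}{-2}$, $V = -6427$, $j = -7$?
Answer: $-6500$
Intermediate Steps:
$G{\left(M \right)} = 6 - \frac{7}{M} - \frac{M}{2}$ ($G{\left(M \right)} = 6 + \left(- \frac{7}{M} + \frac{M}{-2}\right) = 6 + \left(- \frac{7}{M} + M \left(- \frac{1}{2}\right)\right) = 6 - \left(\frac{M}{2} + \frac{7}{M}\right) = 6 - \frac{7}{M} - \frac{M}{2}$)
$V - A{\left(G{\left(\frac{15}{14} \right)} \right)} = -6427 - 73 = -6500$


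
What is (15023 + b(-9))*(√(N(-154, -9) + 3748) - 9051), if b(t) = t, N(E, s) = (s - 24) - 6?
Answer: -135891714 + 15014*√3709 ≈ -1.3498e+8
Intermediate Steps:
N(E, s) = -30 + s (N(E, s) = (-24 + s) - 6 = -30 + s)
(15023 + b(-9))*(√(N(-154, -9) + 3748) - 9051) = (15023 - 9)*(√((-30 - 9) + 3748) - 9051) = 15014*(√(-39 + 3748) - 9051) = 15014*(√3709 - 9051) = 15014*(-9051 + √3709) = -135891714 + 15014*√3709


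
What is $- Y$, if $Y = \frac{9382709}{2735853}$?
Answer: $- \frac{9382709}{2735853} \approx -3.4295$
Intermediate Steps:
$Y = \frac{9382709}{2735853}$ ($Y = 9382709 \cdot \frac{1}{2735853} = \frac{9382709}{2735853} \approx 3.4295$)
$- Y = \left(-1\right) \frac{9382709}{2735853} = - \frac{9382709}{2735853}$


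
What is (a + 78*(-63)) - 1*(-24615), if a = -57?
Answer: 19644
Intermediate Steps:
(a + 78*(-63)) - 1*(-24615) = (-57 + 78*(-63)) - 1*(-24615) = (-57 - 4914) + 24615 = -4971 + 24615 = 19644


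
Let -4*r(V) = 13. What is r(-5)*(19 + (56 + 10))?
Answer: -1105/4 ≈ -276.25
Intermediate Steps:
r(V) = -13/4 (r(V) = -1/4*13 = -13/4)
r(-5)*(19 + (56 + 10)) = -13*(19 + (56 + 10))/4 = -13*(19 + 66)/4 = -13/4*85 = -1105/4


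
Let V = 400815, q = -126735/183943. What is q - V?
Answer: -73727240280/183943 ≈ -4.0082e+5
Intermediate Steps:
q = -126735/183943 (q = -126735*1/183943 = -126735/183943 ≈ -0.68899)
q - V = -126735/183943 - 1*400815 = -126735/183943 - 400815 = -73727240280/183943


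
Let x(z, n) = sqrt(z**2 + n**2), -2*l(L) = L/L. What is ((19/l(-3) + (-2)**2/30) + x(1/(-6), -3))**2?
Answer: 1298621/900 - 568*sqrt(13)/9 ≈ 1215.4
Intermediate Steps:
l(L) = -1/2 (l(L) = -L/(2*L) = -1/2*1 = -1/2)
x(z, n) = sqrt(n**2 + z**2)
((19/l(-3) + (-2)**2/30) + x(1/(-6), -3))**2 = ((19/(-1/2) + (-2)**2/30) + sqrt((-3)**2 + (1/(-6))**2))**2 = ((19*(-2) + 4*(1/30)) + sqrt(9 + (-1/6)**2))**2 = ((-38 + 2/15) + sqrt(9 + 1/36))**2 = (-568/15 + sqrt(325/36))**2 = (-568/15 + 5*sqrt(13)/6)**2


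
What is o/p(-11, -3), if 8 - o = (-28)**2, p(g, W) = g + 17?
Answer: -388/3 ≈ -129.33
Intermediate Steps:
p(g, W) = 17 + g
o = -776 (o = 8 - 1*(-28)**2 = 8 - 1*784 = 8 - 784 = -776)
o/p(-11, -3) = -776/(17 - 11) = -776/6 = -776*1/6 = -388/3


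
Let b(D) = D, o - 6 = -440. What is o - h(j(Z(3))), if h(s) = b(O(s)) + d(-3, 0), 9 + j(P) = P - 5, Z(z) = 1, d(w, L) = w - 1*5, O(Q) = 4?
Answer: -430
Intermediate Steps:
o = -434 (o = 6 - 440 = -434)
d(w, L) = -5 + w (d(w, L) = w - 5 = -5 + w)
j(P) = -14 + P (j(P) = -9 + (P - 5) = -9 + (-5 + P) = -14 + P)
h(s) = -4 (h(s) = 4 + (-5 - 3) = 4 - 8 = -4)
o - h(j(Z(3))) = -434 - 1*(-4) = -434 + 4 = -430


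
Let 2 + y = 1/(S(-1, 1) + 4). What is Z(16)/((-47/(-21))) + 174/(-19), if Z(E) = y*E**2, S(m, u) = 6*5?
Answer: -3560850/15181 ≈ -234.56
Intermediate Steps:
S(m, u) = 30
y = -67/34 (y = -2 + 1/(30 + 4) = -2 + 1/34 = -67/34 ≈ -1.9706)
Z(E) = -67*E**2/34
Z(16)/((-47/(-21))) + 174/(-19) = (-67/34*16**2)/((-47/(-21))) + 174/(-19) = (-67/34*256)/((-47*(-1/21))) + 174*(-1/19) = -8576/(17*47/21) - 174/19 = -8576/17*21/47 - 174/19 = -180096/799 - 174/19 = -3560850/15181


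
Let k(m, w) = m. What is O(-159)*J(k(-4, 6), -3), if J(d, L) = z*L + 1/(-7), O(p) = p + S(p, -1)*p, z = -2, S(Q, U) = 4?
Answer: -32595/7 ≈ -4656.4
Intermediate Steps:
O(p) = 5*p (O(p) = p + 4*p = 5*p)
J(d, L) = -1/7 - 2*L (J(d, L) = -2*L + 1/(-7) = -2*L - 1/7 = -1/7 - 2*L)
O(-159)*J(k(-4, 6), -3) = (5*(-159))*(-1/7 - 2*(-3)) = -795*(-1/7 + 6) = -795*41/7 = -32595/7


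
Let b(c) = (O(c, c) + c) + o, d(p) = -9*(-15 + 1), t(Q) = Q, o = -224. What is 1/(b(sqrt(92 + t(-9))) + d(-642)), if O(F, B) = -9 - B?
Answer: -1/107 ≈ -0.0093458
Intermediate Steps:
d(p) = 126 (d(p) = -9*(-14) = 126)
b(c) = -233 (b(c) = ((-9 - c) + c) - 224 = -9 - 224 = -233)
1/(b(sqrt(92 + t(-9))) + d(-642)) = 1/(-233 + 126) = 1/(-107) = -1/107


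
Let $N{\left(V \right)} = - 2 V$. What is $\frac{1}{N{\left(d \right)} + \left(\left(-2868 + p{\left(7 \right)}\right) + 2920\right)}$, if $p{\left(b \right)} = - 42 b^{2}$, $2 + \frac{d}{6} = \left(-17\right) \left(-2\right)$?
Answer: $- \frac{1}{2390} \approx -0.00041841$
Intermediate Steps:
$d = 192$ ($d = -12 + 6 \left(\left(-17\right) \left(-2\right)\right) = -12 + 6 \cdot 34 = -12 + 204 = 192$)
$\frac{1}{N{\left(d \right)} + \left(\left(-2868 + p{\left(7 \right)}\right) + 2920\right)} = \frac{1}{\left(-2\right) 192 + \left(\left(-2868 - 42 \cdot 7^{2}\right) + 2920\right)} = \frac{1}{-384 + \left(\left(-2868 - 2058\right) + 2920\right)} = \frac{1}{-384 + \left(-4926 + 2920\right)} = \frac{1}{-384 - 2006} = \frac{1}{-2390} = - \frac{1}{2390}$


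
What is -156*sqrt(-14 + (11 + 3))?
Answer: 0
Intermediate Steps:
-156*sqrt(-14 + (11 + 3)) = -156*sqrt(-14 + 14) = -156*sqrt(0) = -156*0 = 0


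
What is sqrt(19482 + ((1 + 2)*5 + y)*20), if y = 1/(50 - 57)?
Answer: sqrt(969178)/7 ≈ 140.64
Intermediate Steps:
y = -1/7 (y = 1/(-7) = -1/7 ≈ -0.14286)
sqrt(19482 + ((1 + 2)*5 + y)*20) = sqrt(19482 + ((1 + 2)*5 - 1/7)*20) = sqrt(19482 + (3*5 - 1/7)*20) = sqrt(19482 + (15 - 1/7)*20) = sqrt(19482 + (104/7)*20) = sqrt(19482 + 2080/7) = sqrt(138454/7) = sqrt(969178)/7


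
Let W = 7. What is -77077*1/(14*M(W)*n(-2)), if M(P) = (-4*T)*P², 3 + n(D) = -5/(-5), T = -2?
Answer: 1573/224 ≈ 7.0223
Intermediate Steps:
n(D) = -2 (n(D) = -3 - 5/(-5) = -3 - 5*(-⅕) = -3 + 1 = -2)
M(P) = 8*P² (M(P) = (-4*(-2))*P² = 8*P²)
-77077*1/(14*M(W)*n(-2)) = -77077/((14*(-2))*(8*7²)) = -77077/((-224*49)) = -77077/((-28*392)) = -77077/(-10976) = -77077*(-1/10976) = 1573/224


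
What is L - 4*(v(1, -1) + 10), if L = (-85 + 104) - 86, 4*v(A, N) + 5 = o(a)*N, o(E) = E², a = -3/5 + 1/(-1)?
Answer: -2486/25 ≈ -99.440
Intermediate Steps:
a = -8/5 (a = -3*⅕ + 1*(-1) = -⅗ - 1 = -8/5 ≈ -1.6000)
v(A, N) = -5/4 + 16*N/25 (v(A, N) = -5/4 + ((-8/5)²*N)/4 = -5/4 + (64*N/25)/4 = -5/4 + 16*N/25)
L = -67 (L = 19 - 86 = -67)
L - 4*(v(1, -1) + 10) = -67 - 4*((-5/4 + (16/25)*(-1)) + 10) = -67 - 4*((-5/4 - 16/25) + 10) = -67 - 4*(-189/100 + 10) = -67 - 4*811/100 = -67 - 1*811/25 = -67 - 811/25 = -2486/25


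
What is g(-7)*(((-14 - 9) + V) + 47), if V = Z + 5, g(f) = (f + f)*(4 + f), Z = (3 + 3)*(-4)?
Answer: 210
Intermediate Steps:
Z = -24 (Z = 6*(-4) = -24)
g(f) = 2*f*(4 + f) (g(f) = (2*f)*(4 + f) = 2*f*(4 + f))
V = -19 (V = -24 + 5 = -19)
g(-7)*(((-14 - 9) + V) + 47) = (2*(-7)*(4 - 7))*(((-14 - 9) - 19) + 47) = (2*(-7)*(-3))*((-23 - 19) + 47) = 42*(-42 + 47) = 42*5 = 210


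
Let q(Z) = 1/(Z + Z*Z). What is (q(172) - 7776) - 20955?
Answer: -854919635/29756 ≈ -28731.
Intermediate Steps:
q(Z) = 1/(Z + Z²)
(q(172) - 7776) - 20955 = (1/(172*(1 + 172)) - 7776) - 20955 = ((1/172)/173 - 7776) - 20955 = ((1/172)*(1/173) - 7776) - 20955 = (1/29756 - 7776) - 20955 = -231382655/29756 - 20955 = -854919635/29756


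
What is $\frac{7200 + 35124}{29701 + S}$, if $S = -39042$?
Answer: $- \frac{42324}{9341} \approx -4.531$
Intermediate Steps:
$\frac{7200 + 35124}{29701 + S} = \frac{7200 + 35124}{29701 - 39042} = \frac{42324}{-9341} = 42324 \left(- \frac{1}{9341}\right) = - \frac{42324}{9341}$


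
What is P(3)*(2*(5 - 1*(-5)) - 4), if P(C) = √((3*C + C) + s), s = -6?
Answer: 16*√6 ≈ 39.192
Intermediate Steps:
P(C) = √(-6 + 4*C) (P(C) = √((3*C + C) - 6) = √(4*C - 6) = √(-6 + 4*C))
P(3)*(2*(5 - 1*(-5)) - 4) = √(-6 + 4*3)*(2*(5 - 1*(-5)) - 4) = √(-6 + 12)*(2*(5 + 5) - 4) = √6*(2*10 - 4) = √6*(20 - 4) = √6*16 = 16*√6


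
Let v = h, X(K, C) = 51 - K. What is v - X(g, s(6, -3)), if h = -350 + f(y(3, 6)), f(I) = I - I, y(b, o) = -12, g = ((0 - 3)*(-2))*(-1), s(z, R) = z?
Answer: -407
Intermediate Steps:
g = -6 (g = -3*(-2)*(-1) = 6*(-1) = -6)
f(I) = 0
h = -350 (h = -350 + 0 = -350)
v = -350
v - X(g, s(6, -3)) = -350 - (51 - 1*(-6)) = -350 - (51 + 6) = -350 - 1*57 = -350 - 57 = -407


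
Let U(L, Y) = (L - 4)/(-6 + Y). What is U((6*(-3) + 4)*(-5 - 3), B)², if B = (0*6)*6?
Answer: 324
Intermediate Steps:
B = 0 (B = 0*6 = 0)
U(L, Y) = (-4 + L)/(-6 + Y)
U((6*(-3) + 4)*(-5 - 3), B)² = ((-4 + (6*(-3) + 4)*(-5 - 3))/(-6 + 0))² = ((-4 + (-18 + 4)*(-8))/(-6))² = (-(-4 - 14*(-8))/6)² = (-(-4 + 112)/6)² = (-⅙*108)² = (-18)² = 324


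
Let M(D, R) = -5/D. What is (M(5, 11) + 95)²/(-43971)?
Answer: -8836/43971 ≈ -0.20095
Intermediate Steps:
(M(5, 11) + 95)²/(-43971) = (-5/5 + 95)²/(-43971) = (-5*⅕ + 95)²*(-1/43971) = (-1 + 95)²*(-1/43971) = 94²*(-1/43971) = 8836*(-1/43971) = -8836/43971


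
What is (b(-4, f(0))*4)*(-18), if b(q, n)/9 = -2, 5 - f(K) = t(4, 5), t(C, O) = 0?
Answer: 1296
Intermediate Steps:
f(K) = 5 (f(K) = 5 - 1*0 = 5 + 0 = 5)
b(q, n) = -18 (b(q, n) = 9*(-2) = -18)
(b(-4, f(0))*4)*(-18) = -18*4*(-18) = -72*(-18) = 1296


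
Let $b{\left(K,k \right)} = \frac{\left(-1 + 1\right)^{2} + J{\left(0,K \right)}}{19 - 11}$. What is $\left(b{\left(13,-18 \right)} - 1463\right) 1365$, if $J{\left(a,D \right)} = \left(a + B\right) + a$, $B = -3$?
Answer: $- \frac{15980055}{8} \approx -1.9975 \cdot 10^{6}$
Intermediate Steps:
$J{\left(a,D \right)} = -3 + 2 a$ ($J{\left(a,D \right)} = \left(a - 3\right) + a = \left(-3 + a\right) + a = -3 + 2 a$)
$b{\left(K,k \right)} = - \frac{3}{8}$ ($b{\left(K,k \right)} = \frac{\left(-1 + 1\right)^{2} + \left(-3 + 2 \cdot 0\right)}{19 - 11} = \frac{0^{2} + \left(-3 + 0\right)}{8} = \left(0 - 3\right) \frac{1}{8} = \left(-3\right) \frac{1}{8} = - \frac{3}{8}$)
$\left(b{\left(13,-18 \right)} - 1463\right) 1365 = \left(- \frac{3}{8} - 1463\right) 1365 = \left(- \frac{11707}{8}\right) 1365 = - \frac{15980055}{8}$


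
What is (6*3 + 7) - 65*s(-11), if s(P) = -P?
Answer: -690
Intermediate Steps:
(6*3 + 7) - 65*s(-11) = (6*3 + 7) - (-65)*(-11) = (18 + 7) - 65*11 = 25 - 715 = -690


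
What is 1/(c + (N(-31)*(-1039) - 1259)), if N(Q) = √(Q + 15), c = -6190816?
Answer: -6192075/38341810077961 + 4156*I/38341810077961 ≈ -1.615e-7 + 1.0839e-10*I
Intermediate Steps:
N(Q) = √(15 + Q)
1/(c + (N(-31)*(-1039) - 1259)) = 1/(-6190816 + (√(15 - 31)*(-1039) - 1259)) = 1/(-6190816 + (√(-16)*(-1039) - 1259)) = 1/(-6190816 + ((4*I)*(-1039) - 1259)) = 1/(-6190816 + (-4156*I - 1259)) = 1/(-6190816 + (-1259 - 4156*I)) = 1/(-6192075 - 4156*I) = (-6192075 + 4156*I)/38341810077961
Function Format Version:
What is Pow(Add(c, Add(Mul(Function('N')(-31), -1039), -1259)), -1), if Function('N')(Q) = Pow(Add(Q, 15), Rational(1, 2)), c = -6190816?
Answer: Add(Rational(-6192075, 38341810077961), Mul(Rational(4156, 38341810077961), I)) ≈ Add(-1.6150e-7, Mul(1.0839e-10, I))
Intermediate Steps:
Function('N')(Q) = Pow(Add(15, Q), Rational(1, 2))
Pow(Add(c, Add(Mul(Function('N')(-31), -1039), -1259)), -1) = Pow(Add(-6190816, Add(Mul(Pow(Add(15, -31), Rational(1, 2)), -1039), -1259)), -1) = Pow(Add(-6190816, Add(Mul(Pow(-16, Rational(1, 2)), -1039), -1259)), -1) = Pow(Add(-6190816, Add(Mul(Mul(4, I), -1039), -1259)), -1) = Pow(Add(-6190816, Add(Mul(-4156, I), -1259)), -1) = Pow(Add(-6190816, Add(-1259, Mul(-4156, I))), -1) = Pow(Add(-6192075, Mul(-4156, I)), -1) = Mul(Rational(1, 38341810077961), Add(-6192075, Mul(4156, I)))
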